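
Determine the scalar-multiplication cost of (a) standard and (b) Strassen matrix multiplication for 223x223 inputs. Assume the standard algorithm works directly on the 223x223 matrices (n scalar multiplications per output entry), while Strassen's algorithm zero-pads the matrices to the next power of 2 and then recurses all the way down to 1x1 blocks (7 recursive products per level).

Matrix multiplication for 223x223 matrices:

Strassen's algorithm requires power-of-2 dimensions. Pad 223x223 to 256x256 (next power of 2).

Standard algorithm: 223^3 = 11089567 multiplications
Strassen's algorithm: 7^(log2(256)) = 7^8 = 5764801 multiplications
Savings: 11089567 - 5764801 = 5324766 multiplications

Standard: 11089567 multiplications (223^3). Strassen: 5764801 multiplications (7^8, after padding to 256x256). Strassen reduces 8 recursive multiplications to 7 at each level.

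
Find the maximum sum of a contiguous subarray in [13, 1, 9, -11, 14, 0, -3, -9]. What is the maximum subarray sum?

Using Kadane's algorithm on [13, 1, 9, -11, 14, 0, -3, -9]:

Scanning through the array:
Position 1 (value 1): max_ending_here = 14, max_so_far = 14
Position 2 (value 9): max_ending_here = 23, max_so_far = 23
Position 3 (value -11): max_ending_here = 12, max_so_far = 23
Position 4 (value 14): max_ending_here = 26, max_so_far = 26
Position 5 (value 0): max_ending_here = 26, max_so_far = 26
Position 6 (value -3): max_ending_here = 23, max_so_far = 26
Position 7 (value -9): max_ending_here = 14, max_so_far = 26

Maximum subarray: [13, 1, 9, -11, 14]
Maximum sum: 26

The maximum subarray is [13, 1, 9, -11, 14] with sum 26. This subarray runs from index 0 to index 4.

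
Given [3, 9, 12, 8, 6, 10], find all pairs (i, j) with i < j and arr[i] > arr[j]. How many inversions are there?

Finding inversions in [3, 9, 12, 8, 6, 10]:

(1, 3): arr[1]=9 > arr[3]=8
(1, 4): arr[1]=9 > arr[4]=6
(2, 3): arr[2]=12 > arr[3]=8
(2, 4): arr[2]=12 > arr[4]=6
(2, 5): arr[2]=12 > arr[5]=10
(3, 4): arr[3]=8 > arr[4]=6

Total inversions: 6

The array has 6 inversion(s): (1,3), (1,4), (2,3), (2,4), (2,5), (3,4). Each pair (i,j) satisfies i < j and arr[i] > arr[j].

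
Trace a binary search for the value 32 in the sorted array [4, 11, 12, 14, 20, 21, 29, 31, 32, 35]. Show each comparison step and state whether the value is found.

Binary search for 32 in [4, 11, 12, 14, 20, 21, 29, 31, 32, 35]:

lo=0, hi=9, mid=4, arr[mid]=20 -> 20 < 32, search right half
lo=5, hi=9, mid=7, arr[mid]=31 -> 31 < 32, search right half
lo=8, hi=9, mid=8, arr[mid]=32 -> Found target at index 8!

Binary search finds 32 at index 8 after 3 comparisons. The search repeatedly halves the search space by comparing with the middle element.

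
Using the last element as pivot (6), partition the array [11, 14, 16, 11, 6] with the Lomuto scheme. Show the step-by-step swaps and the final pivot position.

Lomuto partition with pivot = 6:

Initial array: [11, 14, 16, 11, 6]

arr[0]=11 > 6: no swap
arr[1]=14 > 6: no swap
arr[2]=16 > 6: no swap
arr[3]=11 > 6: no swap

Place pivot at position 0: [6, 14, 16, 11, 11]
Pivot position: 0

After partitioning with pivot 6, the array becomes [6, 14, 16, 11, 11]. The pivot is placed at index 0. All elements to the left of the pivot are <= 6, and all elements to the right are > 6.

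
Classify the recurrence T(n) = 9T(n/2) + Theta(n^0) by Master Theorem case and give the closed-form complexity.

Master Theorem for T(n) = 9T(n/2) + O(n^0):

a = 9, b = 2, c = 0
log_b(a) = log_2(9) = 3.1699

Case 1: c = 0 < log_2(9) = 3.1699
T(n) = O(n^(log_2 9))

For T(n) = 9T(n/2) + O(n^0): log_2(9) = 3.1699. This is Case 1 of the Master Theorem (c < log_b(a), work dominated by leaves), giving O(n^(log_2 9)).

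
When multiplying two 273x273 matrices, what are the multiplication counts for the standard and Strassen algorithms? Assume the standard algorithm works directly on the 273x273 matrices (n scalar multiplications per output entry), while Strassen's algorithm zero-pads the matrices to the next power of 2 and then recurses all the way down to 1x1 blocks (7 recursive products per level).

Matrix multiplication for 273x273 matrices:

Strassen's algorithm requires power-of-2 dimensions. Pad 273x273 to 512x512 (next power of 2).

Standard algorithm: 273^3 = 20346417 multiplications
Strassen's algorithm: 7^(log2(512)) = 7^9 = 40353607 multiplications
Difference: 20346417 - 40353607 = -20007190 (Strassen uses MORE here due to padding overhead — for small or just-over-power-of-2 n, padding can outweigh the per-level savings)

Standard: 20346417 multiplications (273^3). Strassen: 40353607 multiplications (7^9, after padding to 512x512). Strassen reduces 8 recursive multiplications to 7 at each level.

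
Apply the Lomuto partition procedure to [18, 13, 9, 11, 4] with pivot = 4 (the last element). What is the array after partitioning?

Lomuto partition with pivot = 4:

Initial array: [18, 13, 9, 11, 4]

arr[0]=18 > 4: no swap
arr[1]=13 > 4: no swap
arr[2]=9 > 4: no swap
arr[3]=11 > 4: no swap

Place pivot at position 0: [4, 13, 9, 11, 18]
Pivot position: 0

After partitioning with pivot 4, the array becomes [4, 13, 9, 11, 18]. The pivot is placed at index 0. All elements to the left of the pivot are <= 4, and all elements to the right are > 4.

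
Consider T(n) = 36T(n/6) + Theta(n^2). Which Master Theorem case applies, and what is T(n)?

Master Theorem for T(n) = 36T(n/6) + O(n^2):

a = 36, b = 6, c = 2
log_b(a) = log_6(36) = 2.0000

Case 2: c = 2 = log_6(36) = 2.0000
T(n) = O(n^2 log n) = O(n^2 log n)

For T(n) = 36T(n/6) + O(n^2): log_6(36) = 2.0000. This is Case 2 of the Master Theorem (c = log_b(a), equal work at all levels), giving O(n^2 log n).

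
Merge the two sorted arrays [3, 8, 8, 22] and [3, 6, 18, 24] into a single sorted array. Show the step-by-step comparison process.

Merging process:

Compare 3 vs 3: take 3 from left. Merged: [3]
Compare 8 vs 3: take 3 from right. Merged: [3, 3]
Compare 8 vs 6: take 6 from right. Merged: [3, 3, 6]
Compare 8 vs 18: take 8 from left. Merged: [3, 3, 6, 8]
Compare 8 vs 18: take 8 from left. Merged: [3, 3, 6, 8, 8]
Compare 22 vs 18: take 18 from right. Merged: [3, 3, 6, 8, 8, 18]
Compare 22 vs 24: take 22 from left. Merged: [3, 3, 6, 8, 8, 18, 22]
Append remaining from right: [24]. Merged: [3, 3, 6, 8, 8, 18, 22, 24]

Final merged array: [3, 3, 6, 8, 8, 18, 22, 24]
Total comparisons: 7

The merged array is [3, 3, 6, 8, 8, 18, 22, 24], requiring 7 comparisons. The merge step runs in O(n) time where n is the total number of elements.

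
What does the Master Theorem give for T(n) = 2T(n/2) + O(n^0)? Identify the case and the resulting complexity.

Master Theorem for T(n) = 2T(n/2) + O(n^0):

a = 2, b = 2, c = 0
log_b(a) = log_2(2) = 1.0000

Case 1: c = 0 < log_2(2) = 1.0000
T(n) = O(n^(log_2 2)) = O(n)

For T(n) = 2T(n/2) + O(n^0): log_2(2) = 1.0000. This is Case 1 of the Master Theorem (c < log_b(a), work dominated by leaves), giving O(n).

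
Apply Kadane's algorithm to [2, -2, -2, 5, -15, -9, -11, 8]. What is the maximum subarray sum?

Using Kadane's algorithm on [2, -2, -2, 5, -15, -9, -11, 8]:

Scanning through the array:
Position 1 (value -2): max_ending_here = 0, max_so_far = 2
Position 2 (value -2): max_ending_here = -2, max_so_far = 2
Position 3 (value 5): max_ending_here = 5, max_so_far = 5
Position 4 (value -15): max_ending_here = -10, max_so_far = 5
Position 5 (value -9): max_ending_here = -9, max_so_far = 5
Position 6 (value -11): max_ending_here = -11, max_so_far = 5
Position 7 (value 8): max_ending_here = 8, max_so_far = 8

Maximum subarray: [8]
Maximum sum: 8

The maximum subarray is [8] with sum 8. This subarray runs from index 7 to index 7.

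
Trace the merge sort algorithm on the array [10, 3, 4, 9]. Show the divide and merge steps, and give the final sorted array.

Merge sort trace:

Split: [10, 3, 4, 9] -> [10, 3] and [4, 9]
  Split: [10, 3] -> [10] and [3]
  Merge: [10] + [3] -> [3, 10]
  Split: [4, 9] -> [4] and [9]
  Merge: [4] + [9] -> [4, 9]
Merge: [3, 10] + [4, 9] -> [3, 4, 9, 10]

Final sorted array: [3, 4, 9, 10]

The merge sort proceeds by recursively splitting the array and merging sorted halves.
After all merges, the sorted array is [3, 4, 9, 10].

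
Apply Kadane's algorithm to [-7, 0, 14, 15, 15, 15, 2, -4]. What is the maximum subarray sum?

Using Kadane's algorithm on [-7, 0, 14, 15, 15, 15, 2, -4]:

Scanning through the array:
Position 1 (value 0): max_ending_here = 0, max_so_far = 0
Position 2 (value 14): max_ending_here = 14, max_so_far = 14
Position 3 (value 15): max_ending_here = 29, max_so_far = 29
Position 4 (value 15): max_ending_here = 44, max_so_far = 44
Position 5 (value 15): max_ending_here = 59, max_so_far = 59
Position 6 (value 2): max_ending_here = 61, max_so_far = 61
Position 7 (value -4): max_ending_here = 57, max_so_far = 61

Maximum subarray: [0, 14, 15, 15, 15, 2]
Maximum sum: 61

The maximum subarray is [0, 14, 15, 15, 15, 2] with sum 61. This subarray runs from index 1 to index 6.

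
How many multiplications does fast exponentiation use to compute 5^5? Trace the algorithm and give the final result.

Computing 5^5 by squaring (build up from 5^1; each line after the first costs one multiplication):

5^1 = 5
5^2 = (5^1)^2 = 5^2 = 25
5^4 = (5^2)^2 = 25^2 = 625
5^5 = 5 * 5^4 = 5 * 625 = 3125

Result: 3125
Multiplications needed: 3 (3 lines after 5^1)

5^5 = 3125. Using exponentiation by squaring, this requires 3 multiplications. The key idea: if the exponent is even, square the half-power; if odd, multiply by the base once.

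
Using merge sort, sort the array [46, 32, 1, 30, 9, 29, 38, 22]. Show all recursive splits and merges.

Merge sort trace:

Split: [46, 32, 1, 30, 9, 29, 38, 22] -> [46, 32, 1, 30] and [9, 29, 38, 22]
  Split: [46, 32, 1, 30] -> [46, 32] and [1, 30]
    Split: [46, 32] -> [46] and [32]
    Merge: [46] + [32] -> [32, 46]
    Split: [1, 30] -> [1] and [30]
    Merge: [1] + [30] -> [1, 30]
  Merge: [32, 46] + [1, 30] -> [1, 30, 32, 46]
  Split: [9, 29, 38, 22] -> [9, 29] and [38, 22]
    Split: [9, 29] -> [9] and [29]
    Merge: [9] + [29] -> [9, 29]
    Split: [38, 22] -> [38] and [22]
    Merge: [38] + [22] -> [22, 38]
  Merge: [9, 29] + [22, 38] -> [9, 22, 29, 38]
Merge: [1, 30, 32, 46] + [9, 22, 29, 38] -> [1, 9, 22, 29, 30, 32, 38, 46]

Final sorted array: [1, 9, 22, 29, 30, 32, 38, 46]

The merge sort proceeds by recursively splitting the array and merging sorted halves.
After all merges, the sorted array is [1, 9, 22, 29, 30, 32, 38, 46].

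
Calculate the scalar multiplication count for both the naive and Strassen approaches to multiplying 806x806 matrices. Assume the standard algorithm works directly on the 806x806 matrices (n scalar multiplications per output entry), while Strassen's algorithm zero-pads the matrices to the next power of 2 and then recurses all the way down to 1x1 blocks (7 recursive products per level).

Matrix multiplication for 806x806 matrices:

Strassen's algorithm requires power-of-2 dimensions. Pad 806x806 to 1024x1024 (next power of 2).

Standard algorithm: 806^3 = 523606616 multiplications
Strassen's algorithm: 7^(log2(1024)) = 7^10 = 282475249 multiplications
Savings: 523606616 - 282475249 = 241131367 multiplications

Standard: 523606616 multiplications (806^3). Strassen: 282475249 multiplications (7^10, after padding to 1024x1024). Strassen reduces 8 recursive multiplications to 7 at each level.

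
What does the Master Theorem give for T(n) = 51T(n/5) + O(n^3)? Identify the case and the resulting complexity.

Master Theorem for T(n) = 51T(n/5) + O(n^3):

a = 51, b = 5, c = 3
log_b(a) = log_5(51) = 2.4430

Case 3: c = 3 > log_5(51) = 2.4430
T(n) = O(n^3) = O(n^3)

For T(n) = 51T(n/5) + O(n^3): log_5(51) = 2.4430. This is Case 3 of the Master Theorem (c > log_b(a), work dominated by root), giving O(n^3).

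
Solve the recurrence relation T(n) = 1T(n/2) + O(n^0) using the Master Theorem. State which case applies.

Master Theorem for T(n) = 1T(n/2) + O(n^0):

a = 1, b = 2, c = 0
log_b(a) = log_2(1) = 0.0000

Case 2: c = 0 = log_2(1) = 0.0000
T(n) = O(n^0 log n) = O(log n)

For T(n) = 1T(n/2) + O(n^0): log_2(1) = 0.0000. This is Case 2 of the Master Theorem (c = log_b(a), equal work at all levels), giving O(log n).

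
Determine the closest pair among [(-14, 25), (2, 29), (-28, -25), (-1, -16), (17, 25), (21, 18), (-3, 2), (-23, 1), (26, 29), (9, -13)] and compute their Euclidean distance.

Computing all pairwise distances among 10 points:

d((-14, 25), (2, 29)) = 16.4924
d((-14, 25), (-28, -25)) = 51.923
d((-14, 25), (-1, -16)) = 43.0116
d((-14, 25), (17, 25)) = 31.0
d((-14, 25), (21, 18)) = 35.6931
d((-14, 25), (-3, 2)) = 25.4951
d((-14, 25), (-23, 1)) = 25.632
d((-14, 25), (26, 29)) = 40.1995
d((-14, 25), (9, -13)) = 44.4185
d((2, 29), (-28, -25)) = 61.7738
d((2, 29), (-1, -16)) = 45.0999
d((2, 29), (17, 25)) = 15.5242
d((2, 29), (21, 18)) = 21.9545
d((2, 29), (-3, 2)) = 27.4591
d((2, 29), (-23, 1)) = 37.5366
d((2, 29), (26, 29)) = 24.0
d((2, 29), (9, -13)) = 42.5793
d((-28, -25), (-1, -16)) = 28.4605
d((-28, -25), (17, 25)) = 67.2681
d((-28, -25), (21, 18)) = 65.192
d((-28, -25), (-3, 2)) = 36.7967
d((-28, -25), (-23, 1)) = 26.4764
d((-28, -25), (26, 29)) = 76.3675
d((-28, -25), (9, -13)) = 38.8973
d((-1, -16), (17, 25)) = 44.7772
d((-1, -16), (21, 18)) = 40.4969
d((-1, -16), (-3, 2)) = 18.1108
d((-1, -16), (-23, 1)) = 27.8029
d((-1, -16), (26, 29)) = 52.4786
d((-1, -16), (9, -13)) = 10.4403
d((17, 25), (21, 18)) = 8.0623 <-- minimum
d((17, 25), (-3, 2)) = 30.4795
d((17, 25), (-23, 1)) = 46.6476
d((17, 25), (26, 29)) = 9.8489
d((17, 25), (9, -13)) = 38.833
d((21, 18), (-3, 2)) = 28.8444
d((21, 18), (-23, 1)) = 47.1699
d((21, 18), (26, 29)) = 12.083
d((21, 18), (9, -13)) = 33.2415
d((-3, 2), (-23, 1)) = 20.025
d((-3, 2), (26, 29)) = 39.6232
d((-3, 2), (9, -13)) = 19.2094
d((-23, 1), (26, 29)) = 56.4358
d((-23, 1), (9, -13)) = 34.9285
d((26, 29), (9, -13)) = 45.31

Closest pair: (17, 25) and (21, 18) with distance 8.0623

The closest pair is (17, 25) and (21, 18) with Euclidean distance 8.0623. For 10 points, brute-force pairwise comparison is shown above. For large n, the divide-and-conquer algorithm (sort by x, recurse on halves, check the dividing strip) achieves O(n log n).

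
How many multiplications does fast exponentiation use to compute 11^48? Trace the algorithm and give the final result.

Computing 11^48 by squaring (build up from 11^1; each line after the first costs one multiplication):

11^1 = 11
11^2 = (11^1)^2 = 11^2 = 121
11^3 = 11 * 11^2 = 11 * 121 = 1331
11^6 = (11^3)^2 = 1331^2 = 1771561
11^12 = (11^6)^2 = 1771561^2 = 3138428376721
11^24 = (11^12)^2 = 3138428376721^2 = 9849732675807611094711841
11^48 = (11^24)^2 = 9849732675807611094711841^2 = 97017233784872162402203715694511008214034825609281

Result: 97017233784872162402203715694511008214034825609281
Multiplications needed: 6 (6 lines after 11^1)

11^48 = 97017233784872162402203715694511008214034825609281. Using exponentiation by squaring, this requires 6 multiplications. The key idea: if the exponent is even, square the half-power; if odd, multiply by the base once.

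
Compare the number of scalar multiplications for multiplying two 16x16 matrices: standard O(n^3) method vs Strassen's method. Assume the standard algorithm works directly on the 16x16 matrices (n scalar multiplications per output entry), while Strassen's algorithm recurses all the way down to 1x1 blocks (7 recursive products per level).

Matrix multiplication for 16x16 matrices:

Standard algorithm: 16^3 = 4096 multiplications
Strassen's algorithm: 7^(log2(16)) = 7^4 = 2401 multiplications
Savings: 4096 - 2401 = 1695 multiplications

Standard: 4096 multiplications (16^3). Strassen: 2401 multiplications (7^4). Strassen reduces 8 recursive multiplications to 7 at each level.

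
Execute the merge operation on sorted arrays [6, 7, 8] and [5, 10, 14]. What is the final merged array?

Merging process:

Compare 6 vs 5: take 5 from right. Merged: [5]
Compare 6 vs 10: take 6 from left. Merged: [5, 6]
Compare 7 vs 10: take 7 from left. Merged: [5, 6, 7]
Compare 8 vs 10: take 8 from left. Merged: [5, 6, 7, 8]
Append remaining from right: [10, 14]. Merged: [5, 6, 7, 8, 10, 14]

Final merged array: [5, 6, 7, 8, 10, 14]
Total comparisons: 4

The merged array is [5, 6, 7, 8, 10, 14], requiring 4 comparisons. The merge step runs in O(n) time where n is the total number of elements.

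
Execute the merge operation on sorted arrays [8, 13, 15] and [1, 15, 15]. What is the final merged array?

Merging process:

Compare 8 vs 1: take 1 from right. Merged: [1]
Compare 8 vs 15: take 8 from left. Merged: [1, 8]
Compare 13 vs 15: take 13 from left. Merged: [1, 8, 13]
Compare 15 vs 15: take 15 from left. Merged: [1, 8, 13, 15]
Append remaining from right: [15, 15]. Merged: [1, 8, 13, 15, 15, 15]

Final merged array: [1, 8, 13, 15, 15, 15]
Total comparisons: 4

The merged array is [1, 8, 13, 15, 15, 15], requiring 4 comparisons. The merge step runs in O(n) time where n is the total number of elements.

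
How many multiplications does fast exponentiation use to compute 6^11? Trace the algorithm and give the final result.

Computing 6^11 by squaring (build up from 6^1; each line after the first costs one multiplication):

6^1 = 6
6^2 = (6^1)^2 = 6^2 = 36
6^4 = (6^2)^2 = 36^2 = 1296
6^5 = 6 * 6^4 = 6 * 1296 = 7776
6^10 = (6^5)^2 = 7776^2 = 60466176
6^11 = 6 * 6^10 = 6 * 60466176 = 362797056

Result: 362797056
Multiplications needed: 5 (5 lines after 6^1)

6^11 = 362797056. Using exponentiation by squaring, this requires 5 multiplications. The key idea: if the exponent is even, square the half-power; if odd, multiply by the base once.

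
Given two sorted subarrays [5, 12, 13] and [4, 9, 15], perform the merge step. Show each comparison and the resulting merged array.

Merging process:

Compare 5 vs 4: take 4 from right. Merged: [4]
Compare 5 vs 9: take 5 from left. Merged: [4, 5]
Compare 12 vs 9: take 9 from right. Merged: [4, 5, 9]
Compare 12 vs 15: take 12 from left. Merged: [4, 5, 9, 12]
Compare 13 vs 15: take 13 from left. Merged: [4, 5, 9, 12, 13]
Append remaining from right: [15]. Merged: [4, 5, 9, 12, 13, 15]

Final merged array: [4, 5, 9, 12, 13, 15]
Total comparisons: 5

The merged array is [4, 5, 9, 12, 13, 15], requiring 5 comparisons. The merge step runs in O(n) time where n is the total number of elements.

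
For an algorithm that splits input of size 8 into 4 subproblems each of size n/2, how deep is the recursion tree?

For divide and conquer with division factor 2:

Problem sizes at each level:
Level 0: 8
Level 1: 4
Level 2: 2
Level 3: 1

The root is level 0 and the size-1 base case is level 3 (the tree spans levels 0 through 3, i.e. 4 levels counting the root), so the depth is the number of divisions: log_2(8) = 3

The recursion tree depth is log_2(8) = 3. At each level, the problem size is divided by 2, so it takes 3 divisions to reduce to a base case of size 1. The algorithm makes 4 recursive calls at each level.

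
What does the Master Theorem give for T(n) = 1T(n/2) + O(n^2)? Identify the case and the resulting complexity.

Master Theorem for T(n) = 1T(n/2) + O(n^2):

a = 1, b = 2, c = 2
log_b(a) = log_2(1) = 0.0000

Case 3: c = 2 > log_2(1) = 0.0000
T(n) = O(n^2) = O(n^2)

For T(n) = 1T(n/2) + O(n^2): log_2(1) = 0.0000. This is Case 3 of the Master Theorem (c > log_b(a), work dominated by root), giving O(n^2).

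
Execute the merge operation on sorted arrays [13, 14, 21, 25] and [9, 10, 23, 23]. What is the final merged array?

Merging process:

Compare 13 vs 9: take 9 from right. Merged: [9]
Compare 13 vs 10: take 10 from right. Merged: [9, 10]
Compare 13 vs 23: take 13 from left. Merged: [9, 10, 13]
Compare 14 vs 23: take 14 from left. Merged: [9, 10, 13, 14]
Compare 21 vs 23: take 21 from left. Merged: [9, 10, 13, 14, 21]
Compare 25 vs 23: take 23 from right. Merged: [9, 10, 13, 14, 21, 23]
Compare 25 vs 23: take 23 from right. Merged: [9, 10, 13, 14, 21, 23, 23]
Append remaining from left: [25]. Merged: [9, 10, 13, 14, 21, 23, 23, 25]

Final merged array: [9, 10, 13, 14, 21, 23, 23, 25]
Total comparisons: 7

The merged array is [9, 10, 13, 14, 21, 23, 23, 25], requiring 7 comparisons. The merge step runs in O(n) time where n is the total number of elements.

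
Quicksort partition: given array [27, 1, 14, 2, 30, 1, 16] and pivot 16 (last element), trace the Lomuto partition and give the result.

Lomuto partition with pivot = 16:

Initial array: [27, 1, 14, 2, 30, 1, 16]

arr[0]=27 > 16: no swap
arr[1]=1 <= 16: swap with position 0, array becomes [1, 27, 14, 2, 30, 1, 16]
arr[2]=14 <= 16: swap with position 1, array becomes [1, 14, 27, 2, 30, 1, 16]
arr[3]=2 <= 16: swap with position 2, array becomes [1, 14, 2, 27, 30, 1, 16]
arr[4]=30 > 16: no swap
arr[5]=1 <= 16: swap with position 3, array becomes [1, 14, 2, 1, 30, 27, 16]

Place pivot at position 4: [1, 14, 2, 1, 16, 27, 30]
Pivot position: 4

After partitioning with pivot 16, the array becomes [1, 14, 2, 1, 16, 27, 30]. The pivot is placed at index 4. All elements to the left of the pivot are <= 16, and all elements to the right are > 16.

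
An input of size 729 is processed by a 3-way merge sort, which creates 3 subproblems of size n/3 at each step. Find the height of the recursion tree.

For divide and conquer with division factor 3:

Problem sizes at each level:
Level 0: 729
Level 1: 243
Level 2: 81
Level 3: 27
Level 4: 9
Level 5: 3
Level 6: 1

The root is level 0 and the size-1 base case is level 6 (the tree spans levels 0 through 6, i.e. 7 levels counting the root), so the depth is the number of divisions: log_3(729) = 6

The recursion tree depth is log_3(729) = 6. At each level, the problem size is divided by 3, so it takes 6 divisions to reduce to a base case of size 1. The algorithm makes 3 recursive calls at each level.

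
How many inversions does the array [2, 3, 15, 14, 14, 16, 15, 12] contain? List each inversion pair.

Finding inversions in [2, 3, 15, 14, 14, 16, 15, 12]:

(2, 3): arr[2]=15 > arr[3]=14
(2, 4): arr[2]=15 > arr[4]=14
(2, 7): arr[2]=15 > arr[7]=12
(3, 7): arr[3]=14 > arr[7]=12
(4, 7): arr[4]=14 > arr[7]=12
(5, 6): arr[5]=16 > arr[6]=15
(5, 7): arr[5]=16 > arr[7]=12
(6, 7): arr[6]=15 > arr[7]=12

Total inversions: 8

The array has 8 inversion(s): (2,3), (2,4), (2,7), (3,7), (4,7), (5,6), (5,7), (6,7). Each pair (i,j) satisfies i < j and arr[i] > arr[j].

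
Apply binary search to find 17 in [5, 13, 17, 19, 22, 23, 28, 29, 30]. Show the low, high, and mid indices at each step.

Binary search for 17 in [5, 13, 17, 19, 22, 23, 28, 29, 30]:

lo=0, hi=8, mid=4, arr[mid]=22 -> 22 > 17, search left half
lo=0, hi=3, mid=1, arr[mid]=13 -> 13 < 17, search right half
lo=2, hi=3, mid=2, arr[mid]=17 -> Found target at index 2!

Binary search finds 17 at index 2 after 3 comparisons. The search repeatedly halves the search space by comparing with the middle element.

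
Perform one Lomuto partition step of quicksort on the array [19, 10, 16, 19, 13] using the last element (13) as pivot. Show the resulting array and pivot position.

Lomuto partition with pivot = 13:

Initial array: [19, 10, 16, 19, 13]

arr[0]=19 > 13: no swap
arr[1]=10 <= 13: swap with position 0, array becomes [10, 19, 16, 19, 13]
arr[2]=16 > 13: no swap
arr[3]=19 > 13: no swap

Place pivot at position 1: [10, 13, 16, 19, 19]
Pivot position: 1

After partitioning with pivot 13, the array becomes [10, 13, 16, 19, 19]. The pivot is placed at index 1. All elements to the left of the pivot are <= 13, and all elements to the right are > 13.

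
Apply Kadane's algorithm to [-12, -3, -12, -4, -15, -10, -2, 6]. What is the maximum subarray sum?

Using Kadane's algorithm on [-12, -3, -12, -4, -15, -10, -2, 6]:

Scanning through the array:
Position 1 (value -3): max_ending_here = -3, max_so_far = -3
Position 2 (value -12): max_ending_here = -12, max_so_far = -3
Position 3 (value -4): max_ending_here = -4, max_so_far = -3
Position 4 (value -15): max_ending_here = -15, max_so_far = -3
Position 5 (value -10): max_ending_here = -10, max_so_far = -3
Position 6 (value -2): max_ending_here = -2, max_so_far = -2
Position 7 (value 6): max_ending_here = 6, max_so_far = 6

Maximum subarray: [6]
Maximum sum: 6

The maximum subarray is [6] with sum 6. This subarray runs from index 7 to index 7.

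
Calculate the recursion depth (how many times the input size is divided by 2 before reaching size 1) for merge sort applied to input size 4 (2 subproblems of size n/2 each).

For divide and conquer with division factor 2:

Problem sizes at each level:
Level 0: 4
Level 1: 2
Level 2: 1

The root is level 0 and the size-1 base case is level 2 (the tree spans levels 0 through 2, i.e. 3 levels counting the root), so the depth is the number of divisions: log_2(4) = 2

The recursion tree depth is log_2(4) = 2. At each level, the problem size is divided by 2, so it takes 2 divisions to reduce to a base case of size 1. The algorithm makes 2 recursive calls at each level.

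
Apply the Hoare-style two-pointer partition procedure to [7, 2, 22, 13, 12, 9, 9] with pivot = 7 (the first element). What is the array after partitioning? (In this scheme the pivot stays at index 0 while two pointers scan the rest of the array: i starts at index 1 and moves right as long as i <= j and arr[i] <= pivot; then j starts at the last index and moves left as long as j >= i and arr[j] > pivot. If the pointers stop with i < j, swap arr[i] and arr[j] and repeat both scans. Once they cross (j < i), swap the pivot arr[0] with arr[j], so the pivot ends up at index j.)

Hoare-style two-pointer partition with pivot = 7:

Initial array: [7, 2, 22, 13, 12, 9, 9]

Pointers start at i = 1, j = 6.
i ends at 2, j ends at 1: the pointers have crossed (j < i), so scanning stops.

Swap pivot arr[0] with arr[1] to place pivot at position 1: [2, 7, 22, 13, 12, 9, 9]
Pivot position: 1

After partitioning with pivot 7, the array becomes [2, 7, 22, 13, 12, 9, 9]. The pivot is placed at index 1. All elements to the left of the pivot are <= 7, and all elements to the right are > 7.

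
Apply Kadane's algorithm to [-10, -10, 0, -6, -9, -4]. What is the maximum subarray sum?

Using Kadane's algorithm on [-10, -10, 0, -6, -9, -4]:

Scanning through the array:
Position 1 (value -10): max_ending_here = -10, max_so_far = -10
Position 2 (value 0): max_ending_here = 0, max_so_far = 0
Position 3 (value -6): max_ending_here = -6, max_so_far = 0
Position 4 (value -9): max_ending_here = -9, max_so_far = 0
Position 5 (value -4): max_ending_here = -4, max_so_far = 0

Maximum subarray: [0]
Maximum sum: 0

The maximum subarray is [0] with sum 0. This subarray runs from index 2 to index 2.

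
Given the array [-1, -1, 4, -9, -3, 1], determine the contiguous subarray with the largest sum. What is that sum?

Using Kadane's algorithm on [-1, -1, 4, -9, -3, 1]:

Scanning through the array:
Position 1 (value -1): max_ending_here = -1, max_so_far = -1
Position 2 (value 4): max_ending_here = 4, max_so_far = 4
Position 3 (value -9): max_ending_here = -5, max_so_far = 4
Position 4 (value -3): max_ending_here = -3, max_so_far = 4
Position 5 (value 1): max_ending_here = 1, max_so_far = 4

Maximum subarray: [4]
Maximum sum: 4

The maximum subarray is [4] with sum 4. This subarray runs from index 2 to index 2.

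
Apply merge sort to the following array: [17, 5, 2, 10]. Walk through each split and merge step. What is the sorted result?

Merge sort trace:

Split: [17, 5, 2, 10] -> [17, 5] and [2, 10]
  Split: [17, 5] -> [17] and [5]
  Merge: [17] + [5] -> [5, 17]
  Split: [2, 10] -> [2] and [10]
  Merge: [2] + [10] -> [2, 10]
Merge: [5, 17] + [2, 10] -> [2, 5, 10, 17]

Final sorted array: [2, 5, 10, 17]

The merge sort proceeds by recursively splitting the array and merging sorted halves.
After all merges, the sorted array is [2, 5, 10, 17].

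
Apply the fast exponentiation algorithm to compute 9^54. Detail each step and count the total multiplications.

Computing 9^54 by squaring (build up from 9^1; each line after the first costs one multiplication):

9^1 = 9
9^2 = (9^1)^2 = 9^2 = 81
9^3 = 9 * 9^2 = 9 * 81 = 729
9^6 = (9^3)^2 = 729^2 = 531441
9^12 = (9^6)^2 = 531441^2 = 282429536481
9^13 = 9 * 9^12 = 9 * 282429536481 = 2541865828329
9^26 = (9^13)^2 = 2541865828329^2 = 6461081889226673298932241
9^27 = 9 * 9^26 = 9 * 6461081889226673298932241 = 58149737003040059690390169
9^54 = (9^27)^2 = 58149737003040059690390169^2 = 3381391913522726342930221472392241170198527451848561

Result: 3381391913522726342930221472392241170198527451848561
Multiplications needed: 8 (8 lines after 9^1)

9^54 = 3381391913522726342930221472392241170198527451848561. Using exponentiation by squaring, this requires 8 multiplications. The key idea: if the exponent is even, square the half-power; if odd, multiply by the base once.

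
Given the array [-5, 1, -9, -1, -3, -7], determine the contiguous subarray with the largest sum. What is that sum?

Using Kadane's algorithm on [-5, 1, -9, -1, -3, -7]:

Scanning through the array:
Position 1 (value 1): max_ending_here = 1, max_so_far = 1
Position 2 (value -9): max_ending_here = -8, max_so_far = 1
Position 3 (value -1): max_ending_here = -1, max_so_far = 1
Position 4 (value -3): max_ending_here = -3, max_so_far = 1
Position 5 (value -7): max_ending_here = -7, max_so_far = 1

Maximum subarray: [1]
Maximum sum: 1

The maximum subarray is [1] with sum 1. This subarray runs from index 1 to index 1.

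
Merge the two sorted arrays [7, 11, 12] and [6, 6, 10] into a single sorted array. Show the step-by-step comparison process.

Merging process:

Compare 7 vs 6: take 6 from right. Merged: [6]
Compare 7 vs 6: take 6 from right. Merged: [6, 6]
Compare 7 vs 10: take 7 from left. Merged: [6, 6, 7]
Compare 11 vs 10: take 10 from right. Merged: [6, 6, 7, 10]
Append remaining from left: [11, 12]. Merged: [6, 6, 7, 10, 11, 12]

Final merged array: [6, 6, 7, 10, 11, 12]
Total comparisons: 4

The merged array is [6, 6, 7, 10, 11, 12], requiring 4 comparisons. The merge step runs in O(n) time where n is the total number of elements.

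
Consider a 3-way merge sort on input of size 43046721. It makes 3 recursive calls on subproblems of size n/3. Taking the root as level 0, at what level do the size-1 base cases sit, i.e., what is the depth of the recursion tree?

For divide and conquer with division factor 3:

Problem sizes at each level:
Level 0: 43046721
Level 1: 14348907
Level 2: 4782969
Level 3: 1594323
Level 4: 531441
Level 5: 177147
Level 6: 59049
Level 7: 19683
Level 8: 6561
Level 9: 2187
Level 10: 729
Level 11: 243
Level 12: 81
Level 13: 27
Level 14: 9
Level 15: 3
Level 16: 1

The root is level 0 and the size-1 base case is level 16 (the tree spans levels 0 through 16, i.e. 17 levels counting the root), so the depth is the number of divisions: log_3(43046721) = 16

The recursion tree depth is log_3(43046721) = 16. At each level, the problem size is divided by 3, so it takes 16 divisions to reduce to a base case of size 1. The algorithm makes 3 recursive calls at each level.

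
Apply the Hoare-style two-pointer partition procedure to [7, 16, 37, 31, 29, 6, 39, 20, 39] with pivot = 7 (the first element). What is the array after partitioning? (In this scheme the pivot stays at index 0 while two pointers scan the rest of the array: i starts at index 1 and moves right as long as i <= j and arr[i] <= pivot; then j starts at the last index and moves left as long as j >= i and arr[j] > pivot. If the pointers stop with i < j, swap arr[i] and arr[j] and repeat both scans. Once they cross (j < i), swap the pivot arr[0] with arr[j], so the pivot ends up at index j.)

Hoare-style two-pointer partition with pivot = 7:

Initial array: [7, 16, 37, 31, 29, 6, 39, 20, 39]

Pointers start at i = 1, j = 8.
i stops at index 1 (arr[1]=16 > 7), j stops at index 5 (arr[5]=6 <= 7): swap arr[1] and arr[5], array becomes [7, 6, 37, 31, 29, 16, 39, 20, 39]
i ends at 2, j ends at 1: the pointers have crossed (j < i), so scanning stops.

Swap pivot arr[0] with arr[1] to place pivot at position 1: [6, 7, 37, 31, 29, 16, 39, 20, 39]
Pivot position: 1

After partitioning with pivot 7, the array becomes [6, 7, 37, 31, 29, 16, 39, 20, 39]. The pivot is placed at index 1. All elements to the left of the pivot are <= 7, and all elements to the right are > 7.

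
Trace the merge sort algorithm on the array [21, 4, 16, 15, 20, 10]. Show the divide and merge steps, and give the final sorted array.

Merge sort trace:

Split: [21, 4, 16, 15, 20, 10] -> [21, 4, 16] and [15, 20, 10]
  Split: [21, 4, 16] -> [21] and [4, 16]
    Split: [4, 16] -> [4] and [16]
    Merge: [4] + [16] -> [4, 16]
  Merge: [21] + [4, 16] -> [4, 16, 21]
  Split: [15, 20, 10] -> [15] and [20, 10]
    Split: [20, 10] -> [20] and [10]
    Merge: [20] + [10] -> [10, 20]
  Merge: [15] + [10, 20] -> [10, 15, 20]
Merge: [4, 16, 21] + [10, 15, 20] -> [4, 10, 15, 16, 20, 21]

Final sorted array: [4, 10, 15, 16, 20, 21]

The merge sort proceeds by recursively splitting the array and merging sorted halves.
After all merges, the sorted array is [4, 10, 15, 16, 20, 21].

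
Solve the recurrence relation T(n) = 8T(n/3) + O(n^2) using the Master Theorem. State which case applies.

Master Theorem for T(n) = 8T(n/3) + O(n^2):

a = 8, b = 3, c = 2
log_b(a) = log_3(8) = 1.8928

Case 3: c = 2 > log_3(8) = 1.8928
T(n) = O(n^2) = O(n^2)

For T(n) = 8T(n/3) + O(n^2): log_3(8) = 1.8928. This is Case 3 of the Master Theorem (c > log_b(a), work dominated by root), giving O(n^2).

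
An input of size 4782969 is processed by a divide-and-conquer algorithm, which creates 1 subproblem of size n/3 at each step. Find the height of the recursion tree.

For divide and conquer with division factor 3:

Problem sizes at each level:
Level 0: 4782969
Level 1: 1594323
Level 2: 531441
Level 3: 177147
Level 4: 59049
Level 5: 19683
Level 6: 6561
Level 7: 2187
Level 8: 729
Level 9: 243
Level 10: 81
Level 11: 27
Level 12: 9
Level 13: 3
Level 14: 1

The root is level 0 and the size-1 base case is level 14 (the tree spans levels 0 through 14, i.e. 15 levels counting the root), so the depth is the number of divisions: log_3(4782969) = 14

The recursion tree depth is log_3(4782969) = 14. At each level, the problem size is divided by 3, so it takes 14 divisions to reduce to a base case of size 1. The algorithm makes 1 recursive call at each level.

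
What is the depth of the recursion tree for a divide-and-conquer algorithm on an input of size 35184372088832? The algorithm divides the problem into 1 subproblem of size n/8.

For divide and conquer with division factor 8:

Problem sizes at each level:
Level 0: 35184372088832
Level 1: 4398046511104
Level 2: 549755813888
Level 3: 68719476736
Level 4: 8589934592
Level 5: 1073741824
Level 6: 134217728
Level 7: 16777216
Level 8: 2097152
Level 9: 262144
Level 10: 32768
Level 11: 4096
Level 12: 512
Level 13: 64
Level 14: 8
Level 15: 1

The root is level 0 and the size-1 base case is level 15 (the tree spans levels 0 through 15, i.e. 16 levels counting the root), so the depth is the number of divisions: log_8(35184372088832) = 15

The recursion tree depth is log_8(35184372088832) = 15. At each level, the problem size is divided by 8, so it takes 15 divisions to reduce to a base case of size 1. The algorithm makes 1 recursive call at each level.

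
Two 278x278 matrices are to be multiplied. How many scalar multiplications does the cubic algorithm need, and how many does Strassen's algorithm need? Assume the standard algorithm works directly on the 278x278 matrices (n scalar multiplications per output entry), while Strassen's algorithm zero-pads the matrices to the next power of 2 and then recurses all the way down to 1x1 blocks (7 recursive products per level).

Matrix multiplication for 278x278 matrices:

Strassen's algorithm requires power-of-2 dimensions. Pad 278x278 to 512x512 (next power of 2).

Standard algorithm: 278^3 = 21484952 multiplications
Strassen's algorithm: 7^(log2(512)) = 7^9 = 40353607 multiplications
Difference: 21484952 - 40353607 = -18868655 (Strassen uses MORE here due to padding overhead — for small or just-over-power-of-2 n, padding can outweigh the per-level savings)

Standard: 21484952 multiplications (278^3). Strassen: 40353607 multiplications (7^9, after padding to 512x512). Strassen reduces 8 recursive multiplications to 7 at each level.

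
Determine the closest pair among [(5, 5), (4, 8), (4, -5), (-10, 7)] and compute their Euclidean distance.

Computing all pairwise distances among 4 points:

d((5, 5), (4, 8)) = 3.1623 <-- minimum
d((5, 5), (4, -5)) = 10.0499
d((5, 5), (-10, 7)) = 15.1327
d((4, 8), (4, -5)) = 13.0
d((4, 8), (-10, 7)) = 14.0357
d((4, -5), (-10, 7)) = 18.4391

Closest pair: (5, 5) and (4, 8) with distance 3.1623

The closest pair is (5, 5) and (4, 8) with Euclidean distance 3.1623. For 4 points, brute-force pairwise comparison is shown above. For large n, the divide-and-conquer algorithm (sort by x, recurse on halves, check the dividing strip) achieves O(n log n).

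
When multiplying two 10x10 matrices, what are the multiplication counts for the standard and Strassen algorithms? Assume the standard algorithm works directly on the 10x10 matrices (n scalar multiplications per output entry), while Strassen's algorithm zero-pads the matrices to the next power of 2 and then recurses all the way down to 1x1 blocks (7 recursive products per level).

Matrix multiplication for 10x10 matrices:

Strassen's algorithm requires power-of-2 dimensions. Pad 10x10 to 16x16 (next power of 2).

Standard algorithm: 10^3 = 1000 multiplications
Strassen's algorithm: 7^(log2(16)) = 7^4 = 2401 multiplications
Difference: 1000 - 2401 = -1401 (Strassen uses MORE here due to padding overhead — for small or just-over-power-of-2 n, padding can outweigh the per-level savings)

Standard: 1000 multiplications (10^3). Strassen: 2401 multiplications (7^4, after padding to 16x16). Strassen reduces 8 recursive multiplications to 7 at each level.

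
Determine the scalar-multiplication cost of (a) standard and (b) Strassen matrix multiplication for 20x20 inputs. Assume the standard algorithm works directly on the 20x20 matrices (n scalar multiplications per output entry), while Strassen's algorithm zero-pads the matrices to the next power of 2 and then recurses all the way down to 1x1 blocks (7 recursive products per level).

Matrix multiplication for 20x20 matrices:

Strassen's algorithm requires power-of-2 dimensions. Pad 20x20 to 32x32 (next power of 2).

Standard algorithm: 20^3 = 8000 multiplications
Strassen's algorithm: 7^(log2(32)) = 7^5 = 16807 multiplications
Difference: 8000 - 16807 = -8807 (Strassen uses MORE here due to padding overhead — for small or just-over-power-of-2 n, padding can outweigh the per-level savings)

Standard: 8000 multiplications (20^3). Strassen: 16807 multiplications (7^5, after padding to 32x32). Strassen reduces 8 recursive multiplications to 7 at each level.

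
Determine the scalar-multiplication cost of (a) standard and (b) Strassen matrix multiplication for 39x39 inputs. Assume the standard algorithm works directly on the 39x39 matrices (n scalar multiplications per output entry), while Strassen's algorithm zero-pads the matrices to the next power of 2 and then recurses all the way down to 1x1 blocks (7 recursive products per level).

Matrix multiplication for 39x39 matrices:

Strassen's algorithm requires power-of-2 dimensions. Pad 39x39 to 64x64 (next power of 2).

Standard algorithm: 39^3 = 59319 multiplications
Strassen's algorithm: 7^(log2(64)) = 7^6 = 117649 multiplications
Difference: 59319 - 117649 = -58330 (Strassen uses MORE here due to padding overhead — for small or just-over-power-of-2 n, padding can outweigh the per-level savings)

Standard: 59319 multiplications (39^3). Strassen: 117649 multiplications (7^6, after padding to 64x64). Strassen reduces 8 recursive multiplications to 7 at each level.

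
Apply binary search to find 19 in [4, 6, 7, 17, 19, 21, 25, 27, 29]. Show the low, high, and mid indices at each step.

Binary search for 19 in [4, 6, 7, 17, 19, 21, 25, 27, 29]:

lo=0, hi=8, mid=4, arr[mid]=19 -> Found target at index 4!

Binary search finds 19 at index 4 after 1 comparisons. The search repeatedly halves the search space by comparing with the middle element.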